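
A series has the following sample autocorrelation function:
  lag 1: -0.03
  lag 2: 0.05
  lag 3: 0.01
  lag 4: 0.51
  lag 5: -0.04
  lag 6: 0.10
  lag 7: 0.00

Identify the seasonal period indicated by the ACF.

The largest autocorrelation is r_4 = 0.51; the remaining lags stay at or below 0.10.
The dominant spike at lag 4 indicates a seasonal period of 4.

4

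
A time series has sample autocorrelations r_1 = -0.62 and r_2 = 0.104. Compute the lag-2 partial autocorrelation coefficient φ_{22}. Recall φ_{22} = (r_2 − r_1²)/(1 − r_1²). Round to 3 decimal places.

φ_{22} = (r_2 − r_1²) / (1 − r_1²)
r_1² = (-0.62)² = 0.3844
Numerator = 0.104 − 0.3844 = -0.2804; denominator = 1 − 0.3844 = 0.6156
φ_{22} = -0.2804 / 0.6156 = -0.455

-0.455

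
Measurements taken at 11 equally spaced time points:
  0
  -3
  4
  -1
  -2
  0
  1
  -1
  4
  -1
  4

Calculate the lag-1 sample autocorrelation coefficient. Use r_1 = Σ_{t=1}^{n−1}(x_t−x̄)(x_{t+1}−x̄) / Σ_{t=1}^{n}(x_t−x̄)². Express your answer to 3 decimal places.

Mean x̄ = (0 − 3 + 4 − 1 − 2 + 0 + 1 − 1 + 4 − 1 + 4)/11 = 0.4545
Numerator Σ_{t=1}^{10}(x_t−x̄)(x_{t+1}−x̄) = -27.6612
Denominator Σ(x_t−x̄)² = 62.7273
r_1 = -27.6612 / 62.7273 = -0.441

-0.441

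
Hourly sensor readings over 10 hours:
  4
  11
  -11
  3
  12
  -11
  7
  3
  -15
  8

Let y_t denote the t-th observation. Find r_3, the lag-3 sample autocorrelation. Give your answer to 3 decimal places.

Mean ȳ = (4 + 11 − 11 + 3 + 12 − 11 + 7 + 3 − 15 + 8)/10 = 1.1000
Σ(y_t−ȳ)(y_{t+3}−ȳ) = (5.5100) + (107.9100) + (146.4100) + (11.2100) + (20.7100) + (194.8100) + (40.7100) = 527.2700
Denominator Σ(y_t−ȳ)² = 866.9000
r_3 = 527.2700 / 866.9000 = 0.608

0.608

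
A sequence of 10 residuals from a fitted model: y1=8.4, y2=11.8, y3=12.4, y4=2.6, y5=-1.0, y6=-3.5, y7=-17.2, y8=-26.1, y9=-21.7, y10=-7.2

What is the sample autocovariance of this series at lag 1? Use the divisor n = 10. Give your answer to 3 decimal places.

Mean ȳ = (8.4 + 11.8 + 12.4 + 2.6 − 1.0 − 3.5 − 17.2 − 26.1 − 21.7 − 7.2)/10 = -4.1500
Σ_{t=1}^{9}(y_t−ȳ)(y_{t+1}−ȳ) = 1315.8825
γ_1 = 1315.8825 / 10 = 131.588

131.588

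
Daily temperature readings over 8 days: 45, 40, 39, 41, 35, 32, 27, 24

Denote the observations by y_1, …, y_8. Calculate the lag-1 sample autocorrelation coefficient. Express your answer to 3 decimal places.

Mean ȳ = (45 + 40 + 39 + 41 + 35 + 32 + 27 + 24)/8 = 35.3750
Deviations from mean: 9.6250, 4.6250, 3.6250, 5.6250, -0.3750, -3.3750, -8.3750, -11.3750
Numerator Σ_{t=1}^{7}(y_t−ȳ)(y_{t+1}−ȳ) = 204.3594
Denominator Σ(y_t−ȳ)² = 369.8750
r_1 = 204.3594 / 369.8750 = 0.553

0.553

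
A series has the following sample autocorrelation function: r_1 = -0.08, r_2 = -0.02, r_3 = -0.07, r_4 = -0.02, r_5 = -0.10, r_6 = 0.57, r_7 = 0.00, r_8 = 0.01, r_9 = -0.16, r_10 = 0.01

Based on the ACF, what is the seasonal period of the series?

6

The largest autocorrelation is r_6 = 0.57; the remaining lags stay at or below 0.01.
The dominant spike at lag 6 indicates a seasonal period of 6.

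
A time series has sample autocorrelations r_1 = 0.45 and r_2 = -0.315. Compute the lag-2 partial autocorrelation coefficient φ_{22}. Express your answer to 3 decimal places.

φ_{22} = (r_2 − r_1²) / (1 − r_1²)
r_1² = (0.45)² = 0.2025
Numerator = -0.315 − 0.2025 = -0.5175; denominator = 1 − 0.2025 = 0.7975
φ_{22} = -0.5175 / 0.7975 = -0.649

-0.649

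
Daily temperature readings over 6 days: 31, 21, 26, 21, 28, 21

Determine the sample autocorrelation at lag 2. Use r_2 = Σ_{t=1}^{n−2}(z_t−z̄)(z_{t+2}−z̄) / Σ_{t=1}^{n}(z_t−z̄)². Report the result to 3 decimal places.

Mean z̄ = (31 + 21 + 26 + 21 + 28 + 21)/6 = 24.6667
Deviations from mean: 6.3333, -3.6667, 1.3333, -3.6667, 3.3333, -3.6667
Σ(z_t−z̄)(z_{t+2}−z̄) = (8.4444) + (13.4444) + (4.4444) + (13.4444) = 39.7778
Denominator Σ(z_t−z̄)² = 93.3333
r_2 = 39.7778 / 93.3333 = 0.426

0.426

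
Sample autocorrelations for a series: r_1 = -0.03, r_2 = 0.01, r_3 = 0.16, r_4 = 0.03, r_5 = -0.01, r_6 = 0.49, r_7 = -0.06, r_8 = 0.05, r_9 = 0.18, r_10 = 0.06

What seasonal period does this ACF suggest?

The largest autocorrelation is r_6 = 0.49; the remaining lags stay at or below 0.18.
The dominant spike at lag 6 indicates a seasonal period of 6.

6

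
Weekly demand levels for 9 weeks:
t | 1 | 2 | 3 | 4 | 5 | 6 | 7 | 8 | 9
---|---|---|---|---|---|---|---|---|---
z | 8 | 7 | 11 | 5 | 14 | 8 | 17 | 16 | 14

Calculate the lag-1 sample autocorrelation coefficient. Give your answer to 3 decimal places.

Mean z̄ = (8 + 7 + 11 + 5 + 14 + 8 + 17 + 16 + 14)/9 = 11.1111
Numerator Σ_{t=1}^{8}(z_t−z̄)(z_{t+1}−z̄) = 11.8765
Denominator Σ(z_t−z̄)² = 148.8889
r_1 = 11.8765 / 148.8889 = 0.080

0.080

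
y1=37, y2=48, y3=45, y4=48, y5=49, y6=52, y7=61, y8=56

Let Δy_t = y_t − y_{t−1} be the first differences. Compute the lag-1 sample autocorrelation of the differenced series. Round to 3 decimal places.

First differences Δy: 11, -3, 3, 1, 3, 9, -5
Mean of differences = 2.7143
Numerator Σ(Δy_t−Δȳ)(Δy_{t+1}−Δȳ) = -96.6531
Denominator Σ(Δy_t−Δȳ)² = 203.4286
r_1(Δy) = -96.6531 / 203.4286 = -0.475

-0.475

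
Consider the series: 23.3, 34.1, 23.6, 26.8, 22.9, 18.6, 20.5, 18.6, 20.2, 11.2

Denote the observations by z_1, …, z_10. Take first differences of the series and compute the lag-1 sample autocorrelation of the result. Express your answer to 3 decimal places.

-0.557

First differences Δz: 10.8, -10.5, 3.2, -3.9, -4.3, 1.9, -1.9, 1.6, -9.0
Mean of differences = -1.3444
Numerator Σ(Δz_t−Δz̄)(Δz_{t+1}−Δz̄) = -192.4253
Denominator Σ(Δz_t−Δz̄)² = 345.3422
r_1(Δz) = -192.4253 / 345.3422 = -0.557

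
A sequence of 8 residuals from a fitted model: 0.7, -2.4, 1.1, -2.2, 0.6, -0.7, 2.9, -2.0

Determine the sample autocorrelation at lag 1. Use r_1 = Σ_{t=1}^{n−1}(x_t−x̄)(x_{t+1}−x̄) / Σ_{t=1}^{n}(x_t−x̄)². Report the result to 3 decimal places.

-0.660

Mean x̄ = (0.7 − 2.4 + 1.1 − 2.2 + 0.6 − 0.7 + 2.9 − 2.0)/8 = -0.2500
Deviations from mean: 0.9500, -2.1500, 1.3500, -1.9500, 0.8500, -0.4500, 3.1500, -1.7500
Σ(x_t−x̄)(x_{t+1}−x̄) = (-2.0425) + (-2.9025) + (-2.6325) + (-1.6575) + (-0.3825) + (-1.4175) + (-5.5125) = -16.5475
Denominator Σ(x_t−x̄)² = 25.0600
r_1 = -16.5475 / 25.0600 = -0.660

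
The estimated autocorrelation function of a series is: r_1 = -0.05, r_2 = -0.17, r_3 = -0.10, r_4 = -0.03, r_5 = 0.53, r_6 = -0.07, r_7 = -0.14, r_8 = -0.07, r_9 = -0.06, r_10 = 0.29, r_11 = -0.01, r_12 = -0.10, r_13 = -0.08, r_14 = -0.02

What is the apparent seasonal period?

5

The largest autocorrelation is r_5 = 0.53, with a weaker echo at lag 10 (0.29); the remaining lags stay at or below -0.01.
The dominant spike at lag 5 indicates a seasonal period of 5.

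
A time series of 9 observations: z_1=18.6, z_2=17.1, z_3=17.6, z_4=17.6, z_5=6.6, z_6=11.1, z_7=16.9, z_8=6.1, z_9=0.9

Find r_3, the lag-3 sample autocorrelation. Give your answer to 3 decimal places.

0.214

Mean z̄ = (18.6 + 17.1 + 17.6 + 17.6 + 6.6 + 11.1 + 16.9 + 6.1 + 0.9)/9 = 12.5000
Σ(z_t−z̄)(z_{t+3}−z̄) = (31.1100) + (-27.1400) + (-7.1400) + (22.4400) + (37.7600) + (16.2400) = 73.2700
Denominator Σ(z_t−z̄)² = 342.0400
r_3 = 73.2700 / 342.0400 = 0.214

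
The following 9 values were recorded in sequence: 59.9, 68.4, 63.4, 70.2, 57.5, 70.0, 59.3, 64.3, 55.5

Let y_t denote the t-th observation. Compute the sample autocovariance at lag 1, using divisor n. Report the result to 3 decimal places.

-14.700

Mean ȳ = (59.9 + 68.4 + 63.4 + 70.2 + 57.5 + 70.0 + 59.3 + 64.3 + 55.5)/9 = 63.1667
Σ_{t=1}^{8}(y_t−ȳ)(y_{t+1}−ȳ) = -132.3044
γ_1 = -132.3044 / 9 = -14.700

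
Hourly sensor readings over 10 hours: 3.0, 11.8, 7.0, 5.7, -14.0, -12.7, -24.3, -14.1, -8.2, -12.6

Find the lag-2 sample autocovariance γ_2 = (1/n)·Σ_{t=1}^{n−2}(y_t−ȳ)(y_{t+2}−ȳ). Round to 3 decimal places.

43.983

Mean ȳ = (3.0 + 11.8 + 7.0 + 5.7 − 14.0 − 12.7 − 24.3 − 14.1 − 8.2 − 12.6)/10 = -5.8400
Σ_{t=1}^{8}(y_t−ȳ)(y_{t+2}−ȳ) = 439.8328
γ_2 = 439.8328 / 10 = 43.983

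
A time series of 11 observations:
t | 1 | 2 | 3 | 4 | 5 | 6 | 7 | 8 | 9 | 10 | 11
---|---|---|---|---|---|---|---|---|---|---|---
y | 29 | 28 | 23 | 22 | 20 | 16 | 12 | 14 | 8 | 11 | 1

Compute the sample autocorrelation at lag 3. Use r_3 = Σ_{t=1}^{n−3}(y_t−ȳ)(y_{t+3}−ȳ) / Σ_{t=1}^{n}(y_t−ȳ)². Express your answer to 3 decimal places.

Mean ȳ = (29 + 28 + 23 + 22 + 20 + 16 + 12 + 14 + 8 + 11 + 1)/11 = 16.7273
Numerator Σ_{t=1}^{8}(y_t−ȳ)(y_{t+3}−ȳ) = 139.5041
Denominator Σ(y_t−ȳ)² = 742.1818
r_3 = 139.5041 / 742.1818 = 0.188

0.188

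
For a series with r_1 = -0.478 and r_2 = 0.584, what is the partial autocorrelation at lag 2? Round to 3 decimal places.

0.461

φ_{22} = (r_2 − r_1²) / (1 − r_1²)
r_1² = (-0.478)² = 0.228484
Numerator = 0.584 − 0.2285 = 0.3555; denominator = 1 − 0.2285 = 0.7715
φ_{22} = 0.3555 / 0.7715 = 0.461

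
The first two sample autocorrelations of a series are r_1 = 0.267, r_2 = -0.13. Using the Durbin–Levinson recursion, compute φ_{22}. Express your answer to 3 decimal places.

-0.217

φ_{22} = (r_2 − r_1²) / (1 − r_1²)
r_1² = (0.267)² = 0.071289
Numerator = -0.13 − 0.0713 = -0.2013; denominator = 1 − 0.0713 = 0.9287
φ_{22} = -0.2013 / 0.9287 = -0.217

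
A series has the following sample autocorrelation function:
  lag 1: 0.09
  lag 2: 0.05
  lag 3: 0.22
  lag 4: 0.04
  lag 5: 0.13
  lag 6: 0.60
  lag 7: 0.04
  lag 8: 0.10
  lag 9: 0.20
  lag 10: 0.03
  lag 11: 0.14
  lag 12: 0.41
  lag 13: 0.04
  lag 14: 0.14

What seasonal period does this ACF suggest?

6

The largest autocorrelation is r_6 = 0.60, with a weaker echo at lag 12 (0.41); the remaining lags stay at or below 0.22.
The dominant spike at lag 6 indicates a seasonal period of 6.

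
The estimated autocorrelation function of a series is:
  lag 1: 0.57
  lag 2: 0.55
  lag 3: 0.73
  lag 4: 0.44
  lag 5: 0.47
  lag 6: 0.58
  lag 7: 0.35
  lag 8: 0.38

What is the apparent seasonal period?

The largest autocorrelation is r_3 = 0.73, with a weaker echo at lag 6 (0.58); the remaining lags stay at or below 0.57. The elevated value at lag 1 (0.57), dropping to 0.55 at lag 2, reflects decaying short-term dependence rather than seasonality.
The dominant spike at lag 3 indicates a seasonal period of 3.

3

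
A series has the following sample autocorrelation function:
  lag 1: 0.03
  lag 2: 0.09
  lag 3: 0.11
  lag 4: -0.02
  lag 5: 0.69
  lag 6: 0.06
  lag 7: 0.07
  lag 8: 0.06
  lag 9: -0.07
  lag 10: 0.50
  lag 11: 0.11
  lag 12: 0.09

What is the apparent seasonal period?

5

The largest autocorrelation is r_5 = 0.69, with a weaker echo at lag 10 (0.50); the remaining lags stay at or below 0.11.
The dominant spike at lag 5 indicates a seasonal period of 5.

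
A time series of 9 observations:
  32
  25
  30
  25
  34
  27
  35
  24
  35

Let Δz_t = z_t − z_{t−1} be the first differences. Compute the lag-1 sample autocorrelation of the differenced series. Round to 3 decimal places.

First differences Δz: -7, 5, -5, 9, -7, 8, -11, 11
Mean of differences = 0.3750
Numerator Σ(Δz_t−Δz̄)(Δz_{t+1}−Δz̄) = -432.7656
Denominator Σ(Δz_t−Δz̄)² = 533.8750
r_1(Δz) = -432.7656 / 533.8750 = -0.811

-0.811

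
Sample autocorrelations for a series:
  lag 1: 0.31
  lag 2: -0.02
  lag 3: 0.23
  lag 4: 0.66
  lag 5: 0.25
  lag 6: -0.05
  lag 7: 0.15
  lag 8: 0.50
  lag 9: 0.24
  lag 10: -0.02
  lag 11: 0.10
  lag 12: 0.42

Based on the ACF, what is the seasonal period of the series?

The largest autocorrelation is r_4 = 0.66, with weaker echoes at lags 8 (0.50) and 12 (0.42); the remaining lags stay at or below 0.31.
The dominant spike at lag 4 indicates a seasonal period of 4.

4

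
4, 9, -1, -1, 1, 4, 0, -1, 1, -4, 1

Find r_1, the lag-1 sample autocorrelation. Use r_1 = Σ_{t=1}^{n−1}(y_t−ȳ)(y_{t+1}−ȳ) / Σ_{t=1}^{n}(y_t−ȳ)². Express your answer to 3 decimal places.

Mean ȳ = (4 + 9 − 1 − 1 + 1 + 4 + 0 − 1 + 1 − 4 + 1)/11 = 1.1818
Numerator Σ_{t=1}^{10}(y_t−ȳ)(y_{t+1}−ȳ) = 11.1488
Denominator Σ(y_t−ȳ)² = 119.6364
r_1 = 11.1488 / 119.6364 = 0.093

0.093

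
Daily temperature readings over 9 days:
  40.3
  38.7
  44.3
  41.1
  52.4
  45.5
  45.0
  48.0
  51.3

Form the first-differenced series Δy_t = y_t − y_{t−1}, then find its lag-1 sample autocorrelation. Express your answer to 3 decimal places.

-0.641

First differences Δy: -1.6, 5.6, -3.2, 11.3, -6.9, -0.5, 3.0, 3.3
Mean of differences = 1.3750
Numerator Σ(Δy_t−Δȳ)(Δy_{t+1}−Δȳ) = -143.8381
Denominator Σ(Δy_t−Δȳ)² = 224.4750
r_1(Δy) = -143.8381 / 224.4750 = -0.641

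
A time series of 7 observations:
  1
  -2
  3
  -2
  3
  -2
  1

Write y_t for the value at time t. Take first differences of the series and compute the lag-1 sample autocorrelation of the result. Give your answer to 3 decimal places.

First differences Δy: -3, 5, -5, 5, -5, 3
Mean of differences = 0.0000
Numerator Σ(Δy_t−Δȳ)(Δy_{t+1}−Δȳ) = -105.0000
Denominator Σ(Δy_t−Δȳ)² = 118.0000
r_1(Δy) = -105.0000 / 118.0000 = -0.890

-0.890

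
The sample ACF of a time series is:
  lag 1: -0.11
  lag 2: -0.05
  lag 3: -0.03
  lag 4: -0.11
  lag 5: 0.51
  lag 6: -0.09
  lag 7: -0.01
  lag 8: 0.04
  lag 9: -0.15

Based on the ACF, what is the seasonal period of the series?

5

The largest autocorrelation is r_5 = 0.51; the remaining lags stay at or below 0.04.
The dominant spike at lag 5 indicates a seasonal period of 5.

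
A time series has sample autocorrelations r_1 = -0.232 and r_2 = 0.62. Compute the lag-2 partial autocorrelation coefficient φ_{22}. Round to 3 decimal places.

0.598

φ_{22} = (r_2 − r_1²) / (1 − r_1²)
r_1² = (-0.232)² = 0.053824
Numerator = 0.62 − 0.0538 = 0.5662; denominator = 1 − 0.0538 = 0.9462
φ_{22} = 0.5662 / 0.9462 = 0.598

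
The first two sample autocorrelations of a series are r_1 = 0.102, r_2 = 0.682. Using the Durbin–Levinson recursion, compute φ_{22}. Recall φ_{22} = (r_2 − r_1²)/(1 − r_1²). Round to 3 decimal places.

φ_{22} = (r_2 − r_1²) / (1 − r_1²)
r_1² = (0.102)² = 0.010404
Numerator = 0.682 − 0.0104 = 0.6716; denominator = 1 − 0.0104 = 0.9896
φ_{22} = 0.6716 / 0.9896 = 0.679

0.679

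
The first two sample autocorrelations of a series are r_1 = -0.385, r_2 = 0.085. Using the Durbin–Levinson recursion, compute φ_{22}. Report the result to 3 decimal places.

φ_{22} = (r_2 − r_1²) / (1 − r_1²)
r_1² = (-0.385)² = 0.148225
Numerator = 0.085 − 0.1482 = -0.0632; denominator = 1 − 0.1482 = 0.8518
φ_{22} = -0.0632 / 0.8518 = -0.074

-0.074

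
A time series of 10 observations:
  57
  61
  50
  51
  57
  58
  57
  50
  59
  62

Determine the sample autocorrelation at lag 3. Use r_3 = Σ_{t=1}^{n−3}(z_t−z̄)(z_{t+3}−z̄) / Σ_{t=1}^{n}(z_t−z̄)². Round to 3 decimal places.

-0.063

Mean z̄ = (57 + 61 + 50 + 51 + 57 + 58 + 57 + 50 + 59 + 62)/10 = 56.2000
Numerator Σ_{t=1}^{7}(z_t−z̄)(z_{t+3}−z̄) = -10.9200
Denominator Σ(z_t−z̄)² = 173.6000
r_3 = -10.9200 / 173.6000 = -0.063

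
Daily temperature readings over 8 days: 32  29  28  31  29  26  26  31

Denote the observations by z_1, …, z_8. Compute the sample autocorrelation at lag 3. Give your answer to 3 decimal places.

Mean z̄ = (32 + 29 + 28 + 31 + 29 + 26 + 26 + 31)/8 = 29.0000
Σ(z_t−z̄)(z_{t+3}−z̄) = (6.0000) + (0.0000) + (3.0000) + (-6.0000) + (0.0000) = 3.0000
Denominator Σ(z_t−z̄)² = 36.0000
r_3 = 3.0000 / 36.0000 = 0.083

0.083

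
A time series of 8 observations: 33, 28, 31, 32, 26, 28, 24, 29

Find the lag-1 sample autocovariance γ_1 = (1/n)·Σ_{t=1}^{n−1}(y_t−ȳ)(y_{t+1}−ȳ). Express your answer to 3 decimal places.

-0.205

Mean ȳ = (33 + 28 + 31 + 32 + 26 + 28 + 24 + 29)/8 = 28.8750
Deviations: 4.1250, -0.8750, 2.1250, 3.1250, -2.8750, -0.8750, -4.8750, 0.1250
Σ_{t=1}^{7}(y_t−ȳ)(y_{t+1}−ȳ) = -1.6406
γ_1 = -1.6406 / 8 = -0.205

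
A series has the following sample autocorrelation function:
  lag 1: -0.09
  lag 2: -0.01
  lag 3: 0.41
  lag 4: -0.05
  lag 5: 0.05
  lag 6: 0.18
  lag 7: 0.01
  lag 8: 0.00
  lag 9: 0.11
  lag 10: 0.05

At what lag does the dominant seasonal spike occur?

The largest autocorrelation is r_3 = 0.41, with a weaker echo at lag 6 (0.18); the remaining lags stay at or below 0.11.
The dominant spike at lag 3 indicates a seasonal period of 3.

3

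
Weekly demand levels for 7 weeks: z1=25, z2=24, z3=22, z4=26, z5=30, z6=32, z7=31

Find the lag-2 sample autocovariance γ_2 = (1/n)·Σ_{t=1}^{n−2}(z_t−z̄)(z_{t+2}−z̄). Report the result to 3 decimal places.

Mean z̄ = (25 + 24 + 22 + 26 + 30 + 32 + 31)/7 = 27.1429
Deviations: -2.1429, -3.1429, -5.1429, -1.1429, 2.8571, 4.8571, 3.8571
Σ_{t=1}^{5}(z_t−z̄)(z_{t+2}−z̄) = 5.3878
γ_2 = 5.3878 / 7 = 0.770

0.770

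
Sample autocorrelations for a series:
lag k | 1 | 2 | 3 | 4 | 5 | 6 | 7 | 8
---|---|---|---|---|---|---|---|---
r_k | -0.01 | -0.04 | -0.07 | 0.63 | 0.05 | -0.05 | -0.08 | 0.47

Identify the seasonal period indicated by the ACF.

4

The largest autocorrelation is r_4 = 0.63, with a weaker echo at lag 8 (0.47); the remaining lags stay at or below 0.05.
The dominant spike at lag 4 indicates a seasonal period of 4.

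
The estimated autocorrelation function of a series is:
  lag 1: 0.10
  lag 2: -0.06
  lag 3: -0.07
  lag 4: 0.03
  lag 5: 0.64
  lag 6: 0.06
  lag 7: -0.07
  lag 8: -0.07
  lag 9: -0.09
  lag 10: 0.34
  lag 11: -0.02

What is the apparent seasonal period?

5

The largest autocorrelation is r_5 = 0.64, with a weaker echo at lag 10 (0.34); the remaining lags stay at or below 0.10.
The dominant spike at lag 5 indicates a seasonal period of 5.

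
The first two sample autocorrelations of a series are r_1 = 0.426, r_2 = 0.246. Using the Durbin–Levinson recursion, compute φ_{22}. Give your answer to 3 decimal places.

φ_{22} = (r_2 − r_1²) / (1 − r_1²)
r_1² = (0.426)² = 0.181476
Numerator = 0.246 − 0.1815 = 0.0645; denominator = 1 − 0.1815 = 0.8185
φ_{22} = 0.0645 / 0.8185 = 0.079

0.079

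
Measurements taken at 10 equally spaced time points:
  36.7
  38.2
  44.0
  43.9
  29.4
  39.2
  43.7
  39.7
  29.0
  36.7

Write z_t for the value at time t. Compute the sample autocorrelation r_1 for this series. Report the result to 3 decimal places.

-0.045

Mean z̄ = (36.7 + 38.2 + 44.0 + 43.9 + 29.4 + 39.2 + 43.7 + 39.7 + 29.0 + 36.7)/10 = 38.0500
Numerator Σ_{t=1}^{9}(z_t−z̄)(z_{t+1}−z̄) = -11.9475
Denominator Σ(z_t−z̄)² = 265.9850
r_1 = -11.9475 / 265.9850 = -0.045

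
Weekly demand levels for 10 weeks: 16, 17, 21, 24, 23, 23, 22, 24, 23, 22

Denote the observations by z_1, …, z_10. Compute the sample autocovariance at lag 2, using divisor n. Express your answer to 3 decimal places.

0.100

Mean z̄ = (16 + 17 + 21 + 24 + 23 + 23 + 22 + 24 + 23 + 22)/10 = 21.5000
Σ_{t=1}^{8}(z_t−z̄)(z_{t+2}−z̄) = 1.0000
γ_2 = 1.0000 / 10 = 0.100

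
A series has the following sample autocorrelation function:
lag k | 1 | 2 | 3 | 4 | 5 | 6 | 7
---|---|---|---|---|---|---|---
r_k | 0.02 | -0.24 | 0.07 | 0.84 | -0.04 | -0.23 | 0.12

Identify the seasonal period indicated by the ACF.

The largest autocorrelation is r_4 = 0.84; the remaining lags stay at or below 0.12.
The dominant spike at lag 4 indicates a seasonal period of 4.

4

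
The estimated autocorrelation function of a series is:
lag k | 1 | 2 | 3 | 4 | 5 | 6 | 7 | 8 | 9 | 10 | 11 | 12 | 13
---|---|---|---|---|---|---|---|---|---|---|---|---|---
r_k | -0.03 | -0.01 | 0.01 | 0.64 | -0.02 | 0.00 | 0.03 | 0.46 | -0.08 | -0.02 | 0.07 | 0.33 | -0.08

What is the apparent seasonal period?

4

The largest autocorrelation is r_4 = 0.64, with weaker echoes at lags 8 (0.46) and 12 (0.33); the remaining lags stay at or below 0.07.
The dominant spike at lag 4 indicates a seasonal period of 4.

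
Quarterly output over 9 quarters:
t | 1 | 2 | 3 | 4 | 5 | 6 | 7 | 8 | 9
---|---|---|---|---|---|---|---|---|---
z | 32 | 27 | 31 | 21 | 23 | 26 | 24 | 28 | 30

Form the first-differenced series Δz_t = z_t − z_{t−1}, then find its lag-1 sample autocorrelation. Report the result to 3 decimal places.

First differences Δz: -5, 4, -10, 2, 3, -2, 4, 2
Mean of differences = -0.2500
Numerator Σ(Δz_t−Δz̄)(Δz_{t+1}−Δz̄) = -79.8125
Denominator Σ(Δz_t−Δz̄)² = 177.5000
r_1(Δz) = -79.8125 / 177.5000 = -0.450

-0.450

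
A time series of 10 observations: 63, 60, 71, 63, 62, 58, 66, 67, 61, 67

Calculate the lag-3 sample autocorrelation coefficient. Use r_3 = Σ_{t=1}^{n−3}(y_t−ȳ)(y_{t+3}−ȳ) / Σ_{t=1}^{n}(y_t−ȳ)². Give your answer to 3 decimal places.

Mean ȳ = (63 + 60 + 71 + 63 + 62 + 58 + 66 + 67 + 61 + 67)/10 = 63.8000
Σ(y_t−ȳ)(y_{t+3}−ȳ) = (0.6400) + (6.8400) + (-41.7600) + (-1.7600) + (-5.7600) + (16.2400) + (7.0400) = -18.5200
Denominator Σ(y_t−ȳ)² = 137.6000
r_3 = -18.5200 / 137.6000 = -0.135

-0.135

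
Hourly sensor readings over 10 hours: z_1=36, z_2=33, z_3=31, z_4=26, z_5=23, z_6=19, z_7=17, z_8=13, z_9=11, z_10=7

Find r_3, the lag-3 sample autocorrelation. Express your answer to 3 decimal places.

0.134

Mean z̄ = (36 + 33 + 31 + 26 + 23 + 19 + 17 + 13 + 11 + 7)/10 = 21.6000
Σ(z_t−z̄)(z_{t+3}−z̄) = (63.3600) + (15.9600) + (-24.4400) + (-20.2400) + (-12.0400) + (27.5600) + (67.1600) = 117.3200
Denominator Σ(z_t−z̄)² = 874.4000
r_3 = 117.3200 / 874.4000 = 0.134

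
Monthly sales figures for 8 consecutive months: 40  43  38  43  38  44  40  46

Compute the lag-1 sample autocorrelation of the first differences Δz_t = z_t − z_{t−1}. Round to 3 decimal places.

First differences Δz: 3, -5, 5, -5, 6, -4, 6
Mean of differences = 0.8571
Numerator Σ(Δz_t−Δz̄)(Δz_{t+1}−Δz̄) = -141.1633
Denominator Σ(Δz_t−Δz̄)² = 166.8571
r_1(Δz) = -141.1633 / 166.8571 = -0.846

-0.846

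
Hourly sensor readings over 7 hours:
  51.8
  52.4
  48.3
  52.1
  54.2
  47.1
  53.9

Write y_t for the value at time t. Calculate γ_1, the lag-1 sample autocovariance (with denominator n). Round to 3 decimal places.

-3.671

Mean ȳ = (51.8 + 52.4 + 48.3 + 52.1 + 54.2 + 47.1 + 53.9)/7 = 51.4000
Deviations: 0.4000, 1.0000, -3.1000, 0.7000, 2.8000, -4.3000, 2.5000
Σ_{t=1}^{6}(y_t−ȳ)(y_{t+1}−ȳ) = -25.7000
γ_1 = -25.7000 / 7 = -3.671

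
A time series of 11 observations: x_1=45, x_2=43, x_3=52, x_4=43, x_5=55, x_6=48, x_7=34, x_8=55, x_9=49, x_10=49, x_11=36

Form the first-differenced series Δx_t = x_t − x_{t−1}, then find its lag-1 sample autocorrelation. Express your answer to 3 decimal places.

-0.510

First differences Δx: -2, 9, -9, 12, -7, -14, 21, -6, 0, -13
Mean of differences = -0.9000
Numerator Σ(Δx_t−Δx̄)(Δx_{t+1}−Δx̄) = -608.4100
Denominator Σ(Δx_t−Δx̄)² = 1192.9000
r_1(Δx) = -608.4100 / 1192.9000 = -0.510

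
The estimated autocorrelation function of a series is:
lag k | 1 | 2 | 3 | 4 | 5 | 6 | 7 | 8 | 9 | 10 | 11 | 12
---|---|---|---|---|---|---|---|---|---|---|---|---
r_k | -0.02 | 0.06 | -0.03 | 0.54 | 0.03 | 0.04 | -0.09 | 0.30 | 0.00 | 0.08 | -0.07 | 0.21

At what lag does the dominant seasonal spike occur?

The largest autocorrelation is r_4 = 0.54, with weaker echoes at lags 8 (0.30) and 12 (0.21); the remaining lags stay at or below 0.08.
The dominant spike at lag 4 indicates a seasonal period of 4.

4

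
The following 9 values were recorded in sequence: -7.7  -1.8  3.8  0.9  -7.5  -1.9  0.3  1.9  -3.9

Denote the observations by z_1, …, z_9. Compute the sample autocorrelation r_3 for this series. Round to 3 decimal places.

Mean z̄ = (-7.7 − 1.8 + 3.8 + 0.9 − 7.5 − 1.9 + 0.3 + 1.9 − 3.9)/9 = -1.7667
Σ(z_t−z̄)(z_{t+3}−z̄) = (-15.8222) + (0.1911) + (-0.7422) + (5.5111) + (-21.0222) + (0.2844) = -31.6000
Denominator Σ(z_t−z̄)² = 128.4600
r_3 = -31.6000 / 128.4600 = -0.246

-0.246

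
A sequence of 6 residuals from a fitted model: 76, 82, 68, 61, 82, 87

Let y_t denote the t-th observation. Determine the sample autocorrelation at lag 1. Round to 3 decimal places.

0.100

Mean ȳ = (76 + 82 + 68 + 61 + 82 + 87)/6 = 76.0000
Deviations from mean: 0.0000, 6.0000, -8.0000, -15.0000, 6.0000, 11.0000
Numerator Σ_{t=1}^{5}(y_t−ȳ)(y_{t+1}−ȳ) = 48.0000
Denominator Σ(y_t−ȳ)² = 482.0000
r_1 = 48.0000 / 482.0000 = 0.100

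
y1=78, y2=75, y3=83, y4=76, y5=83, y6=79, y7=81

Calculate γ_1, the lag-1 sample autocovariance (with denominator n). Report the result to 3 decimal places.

-5.195

Mean ȳ = (78 + 75 + 83 + 76 + 83 + 79 + 81)/7 = 79.2857
Deviations: -1.2857, -4.2857, 3.7143, -3.2857, 3.7143, -0.2857, 1.7143
Σ_{t=1}^{6}(y_t−ȳ)(y_{t+1}−ȳ) = -36.3673
γ_1 = -36.3673 / 7 = -5.195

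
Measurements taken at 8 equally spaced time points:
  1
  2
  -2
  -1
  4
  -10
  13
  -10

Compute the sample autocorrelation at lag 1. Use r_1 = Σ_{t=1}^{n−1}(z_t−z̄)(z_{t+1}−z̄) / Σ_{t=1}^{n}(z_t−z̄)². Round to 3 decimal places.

-0.766

Mean z̄ = (1 + 2 − 2 − 1 + 4 − 10 + 13 − 10)/8 = -0.3750
Deviations from mean: 1.3750, 2.3750, -1.6250, -0.6250, 4.3750, -9.6250, 13.3750, -9.6250
Σ(z_t−z̄)(z_{t+1}−z̄) = (3.2656) + (-3.8594) + (1.0156) + (-2.7344) + (-42.1094) + (-128.7344) + (-128.7344) = -301.8906
Denominator Σ(z_t−z̄)² = 393.8750
r_1 = -301.8906 / 393.8750 = -0.766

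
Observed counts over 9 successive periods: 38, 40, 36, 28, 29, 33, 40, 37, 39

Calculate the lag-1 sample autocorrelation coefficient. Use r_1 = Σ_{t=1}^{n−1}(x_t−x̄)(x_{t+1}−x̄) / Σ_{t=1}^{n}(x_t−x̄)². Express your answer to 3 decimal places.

Mean x̄ = (38 + 40 + 36 + 28 + 29 + 33 + 40 + 37 + 39)/9 = 35.5556
Numerator Σ_{t=1}^{8}(x_t−x̄)(x_{t+1}−x̄) = 75.8025
Denominator Σ(x_t−x̄)² = 166.2222
r_1 = 75.8025 / 166.2222 = 0.456

0.456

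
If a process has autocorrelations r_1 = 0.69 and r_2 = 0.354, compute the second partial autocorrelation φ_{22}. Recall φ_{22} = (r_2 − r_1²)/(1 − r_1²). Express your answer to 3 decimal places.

-0.233

φ_{22} = (r_2 − r_1²) / (1 − r_1²)
r_1² = (0.69)² = 0.4761
Numerator = 0.354 − 0.4761 = -0.1221; denominator = 1 − 0.4761 = 0.5239
φ_{22} = -0.1221 / 0.5239 = -0.233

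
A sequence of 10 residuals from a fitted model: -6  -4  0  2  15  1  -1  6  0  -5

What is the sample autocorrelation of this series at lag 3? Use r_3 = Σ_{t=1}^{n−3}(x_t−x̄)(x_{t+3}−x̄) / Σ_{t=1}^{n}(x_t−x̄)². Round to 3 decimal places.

Mean x̄ = (-6 − 4 + 0 + 2 + 15 + 1 − 1 + 6 + 0 − 5)/10 = 0.8000
Numerator Σ_{t=1}^{7}(x_t−x̄)(x_{t+3}−x̄) = 5.4800
Denominator Σ(x_t−x̄)² = 337.6000
r_3 = 5.4800 / 337.6000 = 0.016

0.016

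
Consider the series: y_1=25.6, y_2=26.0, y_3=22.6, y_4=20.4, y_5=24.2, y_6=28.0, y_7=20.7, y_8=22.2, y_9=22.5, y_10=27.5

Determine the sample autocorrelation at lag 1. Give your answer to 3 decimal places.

Mean ȳ = (25.6 + 26.0 + 22.6 + 20.4 + 24.2 + 28.0 + 20.7 + 22.2 + 22.5 + 27.5)/10 = 23.9700
Numerator Σ_{t=1}^{9}(y_t−ȳ)(y_{t+1}−ȳ) = -4.4529
Denominator Σ(y_t−ȳ)² = 66.1410
r_1 = -4.4529 / 66.1410 = -0.067

-0.067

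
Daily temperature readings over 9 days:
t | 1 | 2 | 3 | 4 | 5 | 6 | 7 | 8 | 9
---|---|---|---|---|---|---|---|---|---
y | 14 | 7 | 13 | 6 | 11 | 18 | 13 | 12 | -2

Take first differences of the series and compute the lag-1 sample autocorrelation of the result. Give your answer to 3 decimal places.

-0.236

First differences Δy: -7, 6, -7, 5, 7, -5, -1, -14
Mean of differences = -2.0000
Numerator Σ(Δy_t−Δȳ)(Δy_{t+1}−Δȳ) = -94.0000
Denominator Σ(Δy_t−Δȳ)² = 398.0000
r_1(Δy) = -94.0000 / 398.0000 = -0.236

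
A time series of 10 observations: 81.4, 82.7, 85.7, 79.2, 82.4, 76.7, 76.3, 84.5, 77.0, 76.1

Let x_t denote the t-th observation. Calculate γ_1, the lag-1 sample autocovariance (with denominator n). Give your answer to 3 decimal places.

-0.241

Mean x̄ = (81.4 + 82.7 + 85.7 + 79.2 + 82.4 + 76.7 + 76.3 + 84.5 + 77.0 + 76.1)/10 = 80.2000
Σ_{t=1}^{9}(x_t−x̄)(x_{t+1}−x̄) = -2.4100
γ_1 = -2.4100 / 10 = -0.241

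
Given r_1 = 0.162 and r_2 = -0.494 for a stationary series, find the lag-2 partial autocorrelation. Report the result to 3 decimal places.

φ_{22} = (r_2 − r_1²) / (1 − r_1²)
r_1² = (0.162)² = 0.026244
Numerator = -0.494 − 0.0262 = -0.5202; denominator = 1 − 0.0262 = 0.9738
φ_{22} = -0.5202 / 0.9738 = -0.534

-0.534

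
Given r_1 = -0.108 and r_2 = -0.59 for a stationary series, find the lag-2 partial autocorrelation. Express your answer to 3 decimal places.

φ_{22} = (r_2 − r_1²) / (1 − r_1²)
r_1² = (-0.108)² = 0.011664
Numerator = -0.59 − 0.0117 = -0.6017; denominator = 1 − 0.0117 = 0.9883
φ_{22} = -0.6017 / 0.9883 = -0.609

-0.609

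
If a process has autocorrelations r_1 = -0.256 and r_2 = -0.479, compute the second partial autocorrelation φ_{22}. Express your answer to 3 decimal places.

-0.583

φ_{22} = (r_2 − r_1²) / (1 − r_1²)
r_1² = (-0.256)² = 0.065536
Numerator = -0.479 − 0.0655 = -0.5445; denominator = 1 − 0.0655 = 0.9345
φ_{22} = -0.5445 / 0.9345 = -0.583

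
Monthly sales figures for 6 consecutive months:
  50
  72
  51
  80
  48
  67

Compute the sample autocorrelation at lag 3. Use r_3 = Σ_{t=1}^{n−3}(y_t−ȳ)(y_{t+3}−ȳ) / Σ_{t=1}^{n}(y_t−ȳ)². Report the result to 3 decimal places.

-0.454

Mean ȳ = (50 + 72 + 51 + 80 + 48 + 67)/6 = 61.3333
Numerator Σ_{t=1}^{3}(y_t−ȳ)(y_{t+3}−ȳ) = -412.3333
Denominator Σ(y_t−ȳ)² = 907.3333
r_3 = -412.3333 / 907.3333 = -0.454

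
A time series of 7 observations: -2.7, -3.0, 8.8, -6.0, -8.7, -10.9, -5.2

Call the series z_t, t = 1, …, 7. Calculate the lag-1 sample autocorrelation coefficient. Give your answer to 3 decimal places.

Mean z̄ = (-2.7 − 3.0 + 8.8 − 6.0 − 8.7 − 10.9 − 5.2)/7 = -3.9571
Σ(z_t−z̄)(z_{t+1}−z̄) = (1.2033) + (12.2104) + (-26.0610) + (9.6890) + (32.9290) + (8.6290) = 38.5996
Denominator Σ(z_t−z̄)² = 241.6571
r_1 = 38.5996 / 241.6571 = 0.160

0.160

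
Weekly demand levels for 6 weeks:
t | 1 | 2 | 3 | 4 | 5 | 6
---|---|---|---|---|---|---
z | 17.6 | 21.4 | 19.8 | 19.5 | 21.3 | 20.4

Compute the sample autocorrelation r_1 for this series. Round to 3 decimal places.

-0.372

Mean z̄ = (17.6 + 21.4 + 19.8 + 19.5 + 21.3 + 20.4)/6 = 20.0000
Deviations from mean: -2.4000, 1.4000, -0.2000, -0.5000, 1.3000, 0.4000
Numerator Σ_{t=1}^{5}(z_t−z̄)(z_{t+1}−z̄) = -3.6700
Denominator Σ(z_t−z̄)² = 9.8600
r_1 = -3.6700 / 9.8600 = -0.372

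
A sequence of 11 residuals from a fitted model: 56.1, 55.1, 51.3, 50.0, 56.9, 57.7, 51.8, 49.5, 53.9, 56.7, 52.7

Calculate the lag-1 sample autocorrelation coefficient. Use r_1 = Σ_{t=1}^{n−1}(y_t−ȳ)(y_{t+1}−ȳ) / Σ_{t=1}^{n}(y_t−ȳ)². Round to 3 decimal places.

Mean ȳ = (56.1 + 55.1 + 51.3 + 50.0 + 56.9 + 57.7 + 51.8 + 49.5 + 53.9 + 56.7 + 52.7)/11 = 53.7909
Numerator Σ_{t=1}^{10}(y_t−ȳ)(y_{t+1}−ȳ) = 7.0081
Denominator Σ(y_t−ȳ)² = 84.6091
r_1 = 7.0081 / 84.6091 = 0.083

0.083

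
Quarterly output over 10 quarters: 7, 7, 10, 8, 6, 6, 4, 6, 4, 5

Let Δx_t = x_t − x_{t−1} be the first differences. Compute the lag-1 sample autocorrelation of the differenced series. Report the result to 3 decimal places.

-0.430

First differences Δx: 0, 3, -2, -2, 0, -2, 2, -2, 1
Mean of differences = -0.2222
Numerator Σ(Δx_t−Δx̄)(Δx_{t+1}−Δx̄) = -12.7160
Denominator Σ(Δx_t−Δx̄)² = 29.5556
r_1(Δx) = -12.7160 / 29.5556 = -0.430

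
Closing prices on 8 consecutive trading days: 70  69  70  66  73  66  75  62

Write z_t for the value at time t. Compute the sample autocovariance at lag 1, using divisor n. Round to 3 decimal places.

Mean z̄ = (70 + 69 + 70 + 66 + 73 + 66 + 75 + 62)/8 = 68.8750
Deviations: 1.1250, 0.1250, 1.1250, -2.8750, 4.1250, -2.8750, 6.1250, -6.8750
Σ_{t=1}^{7}(z_t−z̄)(z_{t+1}−z̄) = -86.3906
γ_1 = -86.3906 / 8 = -10.799

-10.799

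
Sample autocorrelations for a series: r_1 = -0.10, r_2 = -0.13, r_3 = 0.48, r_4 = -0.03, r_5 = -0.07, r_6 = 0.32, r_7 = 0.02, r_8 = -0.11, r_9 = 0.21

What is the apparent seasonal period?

The largest autocorrelation is r_3 = 0.48, with weaker echoes at lags 6 (0.32) and 9 (0.21); the remaining lags stay at or below 0.02.
The dominant spike at lag 3 indicates a seasonal period of 3.

3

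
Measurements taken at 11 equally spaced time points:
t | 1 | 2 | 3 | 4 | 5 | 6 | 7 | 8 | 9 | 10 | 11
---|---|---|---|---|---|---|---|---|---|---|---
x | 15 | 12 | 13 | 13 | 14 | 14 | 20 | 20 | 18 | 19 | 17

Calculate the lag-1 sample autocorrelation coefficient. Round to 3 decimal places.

0.674

Mean x̄ = (15 + 12 + 13 + 13 + 14 + 14 + 20 + 20 + 18 + 19 + 17)/11 = 15.9091
Numerator Σ_{t=1}^{10}(x_t−x̄)(x_{t+1}−x̄) = 59.9008
Denominator Σ(x_t−x̄)² = 88.9091
r_1 = 59.9008 / 88.9091 = 0.674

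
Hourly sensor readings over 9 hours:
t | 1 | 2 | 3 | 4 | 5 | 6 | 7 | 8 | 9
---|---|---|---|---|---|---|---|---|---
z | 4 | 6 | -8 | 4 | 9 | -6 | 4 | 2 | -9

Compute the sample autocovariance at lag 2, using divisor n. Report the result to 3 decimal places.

Mean z̄ = (4 + 6 − 8 + 4 + 9 − 6 + 4 + 2 − 9)/9 = 0.6667
Σ_{t=1}^{7}(z_t−z̄)(z_{t+2}−z̄) = -118.8889
γ_2 = -118.8889 / 9 = -13.210

-13.210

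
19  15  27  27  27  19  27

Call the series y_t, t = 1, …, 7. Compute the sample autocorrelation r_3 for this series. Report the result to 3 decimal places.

-0.300

Mean ȳ = (19 + 15 + 27 + 27 + 27 + 19 + 27)/7 = 23.0000
Deviations from mean: -4.0000, -8.0000, 4.0000, 4.0000, 4.0000, -4.0000, 4.0000
Numerator Σ_{t=1}^{4}(y_t−ȳ)(y_{t+3}−ȳ) = -48.0000
Denominator Σ(y_t−ȳ)² = 160.0000
r_3 = -48.0000 / 160.0000 = -0.300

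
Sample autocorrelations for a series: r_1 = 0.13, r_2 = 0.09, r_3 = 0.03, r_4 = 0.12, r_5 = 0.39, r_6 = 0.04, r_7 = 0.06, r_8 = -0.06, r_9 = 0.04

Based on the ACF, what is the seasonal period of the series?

The largest autocorrelation is r_5 = 0.39; the remaining lags stay at or below 0.13.
The dominant spike at lag 5 indicates a seasonal period of 5.

5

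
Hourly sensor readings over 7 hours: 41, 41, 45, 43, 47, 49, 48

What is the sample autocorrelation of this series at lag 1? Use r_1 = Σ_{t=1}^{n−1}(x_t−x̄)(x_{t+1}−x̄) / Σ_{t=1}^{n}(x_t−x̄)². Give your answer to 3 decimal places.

Mean x̄ = (41 + 41 + 45 + 43 + 47 + 49 + 48)/7 = 44.8571
Σ(x_t−x̄)(x_{t+1}−x̄) = (14.8776) + (-0.5510) + (-0.2653) + (-3.9796) + (8.8776) + (13.0204) = 31.9796
Denominator Σ(x_t−x̄)² = 64.8571
r_1 = 31.9796 / 64.8571 = 0.493

0.493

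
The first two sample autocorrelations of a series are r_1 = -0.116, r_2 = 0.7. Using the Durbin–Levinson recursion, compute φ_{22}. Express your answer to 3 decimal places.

φ_{22} = (r_2 − r_1²) / (1 − r_1²)
r_1² = (-0.116)² = 0.013456
Numerator = 0.7 − 0.0135 = 0.6865; denominator = 1 − 0.0135 = 0.9865
φ_{22} = 0.6865 / 0.9865 = 0.696

0.696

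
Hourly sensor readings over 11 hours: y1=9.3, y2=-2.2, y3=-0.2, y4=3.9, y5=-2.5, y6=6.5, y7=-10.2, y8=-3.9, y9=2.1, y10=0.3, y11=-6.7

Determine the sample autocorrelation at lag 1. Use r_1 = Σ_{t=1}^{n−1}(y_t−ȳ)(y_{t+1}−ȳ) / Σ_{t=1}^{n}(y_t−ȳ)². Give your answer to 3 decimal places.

-0.264

Mean ȳ = (9.3 − 2.2 − 0.2 + 3.9 − 2.5 + 6.5 − 10.2 − 3.9 + 2.1 + 0.3 − 6.7)/11 = -0.3273
Numerator Σ_{t=1}^{10}(y_t−ȳ)(y_{t+1}−ȳ) = -85.0262
Denominator Σ(y_t−ȳ)² = 322.5418
r_1 = -85.0262 / 322.5418 = -0.264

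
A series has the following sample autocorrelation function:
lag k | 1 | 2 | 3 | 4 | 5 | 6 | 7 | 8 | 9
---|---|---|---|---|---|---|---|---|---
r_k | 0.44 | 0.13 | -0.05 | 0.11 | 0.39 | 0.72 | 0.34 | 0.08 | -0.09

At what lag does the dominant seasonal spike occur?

The largest autocorrelation is r_6 = 0.72; the remaining lags stay at or below 0.44. The elevated value at lag 1 (0.44), dropping to 0.13 at lag 2, reflects decaying short-term dependence rather than seasonality.
The dominant spike at lag 6 indicates a seasonal period of 6.

6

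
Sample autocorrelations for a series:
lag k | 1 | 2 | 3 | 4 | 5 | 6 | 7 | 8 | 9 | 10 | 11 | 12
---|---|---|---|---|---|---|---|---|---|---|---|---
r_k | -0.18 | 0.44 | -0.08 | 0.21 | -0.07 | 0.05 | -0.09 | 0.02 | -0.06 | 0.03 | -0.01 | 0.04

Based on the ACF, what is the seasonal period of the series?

2

The largest autocorrelation is r_2 = 0.44, with a weaker echo at lag 4 (0.21); the remaining lags stay at or below 0.05.
The dominant spike at lag 2 indicates a seasonal period of 2.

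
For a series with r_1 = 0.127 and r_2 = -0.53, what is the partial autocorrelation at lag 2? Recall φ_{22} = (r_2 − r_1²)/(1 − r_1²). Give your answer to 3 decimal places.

-0.555

φ_{22} = (r_2 − r_1²) / (1 − r_1²)
r_1² = (0.127)² = 0.016129
Numerator = -0.53 − 0.0161 = -0.5461; denominator = 1 − 0.0161 = 0.9839
φ_{22} = -0.5461 / 0.9839 = -0.555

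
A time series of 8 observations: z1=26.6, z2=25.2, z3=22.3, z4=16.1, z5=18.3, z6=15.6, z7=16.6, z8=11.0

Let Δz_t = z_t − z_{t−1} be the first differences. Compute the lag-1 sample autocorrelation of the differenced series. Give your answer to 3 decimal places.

First differences Δz: -1.4, -2.9, -6.2, 2.2, -2.7, 1.0, -5.6
Mean of differences = -2.2286
Numerator Σ(Δz_t−Δz̄)(Δz_{t+1}−Δz̄) = -29.9722
Denominator Σ(Δz_t−Δz̄)² = 58.5343
r_1(Δz) = -29.9722 / 58.5343 = -0.512

-0.512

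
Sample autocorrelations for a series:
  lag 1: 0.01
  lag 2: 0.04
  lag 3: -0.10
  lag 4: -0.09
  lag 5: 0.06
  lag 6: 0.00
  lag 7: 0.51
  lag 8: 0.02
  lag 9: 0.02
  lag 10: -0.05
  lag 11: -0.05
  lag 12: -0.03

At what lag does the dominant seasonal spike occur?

7

The largest autocorrelation is r_7 = 0.51; the remaining lags stay at or below 0.06.
The dominant spike at lag 7 indicates a seasonal period of 7.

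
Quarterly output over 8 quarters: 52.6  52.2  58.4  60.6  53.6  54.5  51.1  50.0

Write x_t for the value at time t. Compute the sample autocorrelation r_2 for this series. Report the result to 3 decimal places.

Mean x̄ = (52.6 + 52.2 + 58.4 + 60.6 + 53.6 + 54.5 + 51.1 + 50.0)/8 = 54.1250
Numerator Σ_{t=1}^{6}(x_t−x̄)(x_{t+2}−x̄) = -18.7588
Denominator Σ(x_t−x̄)² = 92.8150
r_2 = -18.7588 / 92.8150 = -0.202

-0.202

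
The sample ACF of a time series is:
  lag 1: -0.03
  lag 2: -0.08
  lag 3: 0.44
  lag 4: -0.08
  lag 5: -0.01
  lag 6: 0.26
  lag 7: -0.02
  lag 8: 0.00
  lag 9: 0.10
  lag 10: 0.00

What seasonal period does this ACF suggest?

3

The largest autocorrelation is r_3 = 0.44, with a weaker echo at lag 6 (0.26); the remaining lags stay at or below 0.10.
The dominant spike at lag 3 indicates a seasonal period of 3.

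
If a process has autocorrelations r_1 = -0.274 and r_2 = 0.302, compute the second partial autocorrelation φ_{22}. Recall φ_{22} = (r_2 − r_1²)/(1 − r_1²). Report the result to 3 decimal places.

0.245

φ_{22} = (r_2 − r_1²) / (1 − r_1²)
r_1² = (-0.274)² = 0.075076
Numerator = 0.302 − 0.0751 = 0.2269; denominator = 1 − 0.0751 = 0.9249
φ_{22} = 0.2269 / 0.9249 = 0.245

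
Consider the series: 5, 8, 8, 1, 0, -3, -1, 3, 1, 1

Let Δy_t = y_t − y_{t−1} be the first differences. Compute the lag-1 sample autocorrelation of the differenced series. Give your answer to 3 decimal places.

First differences Δy: 3, 0, -7, -1, -3, 2, 4, -2, 0
Mean of differences = -0.4444
Numerator Σ(Δy_t−Δȳ)(Δy_{t+1}−Δȳ) = 0.6914
Denominator Σ(Δy_t−Δȳ)² = 90.2222
r_1(Δy) = 0.6914 / 90.2222 = 0.008

0.008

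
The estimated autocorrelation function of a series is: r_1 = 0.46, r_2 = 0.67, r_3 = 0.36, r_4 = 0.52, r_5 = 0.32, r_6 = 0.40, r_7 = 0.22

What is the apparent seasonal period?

2

The largest autocorrelation is r_2 = 0.67, with a weaker echo at lag 4 (0.52); the remaining lags stay at or below 0.46.
The dominant spike at lag 2 indicates a seasonal period of 2.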